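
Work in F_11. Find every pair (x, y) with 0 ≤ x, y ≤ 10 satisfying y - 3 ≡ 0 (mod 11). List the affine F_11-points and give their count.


Affine F_11-points: {(0, 3), (1, 3), (2, 3), (3, 3), (4, 3), (5, 3), (6, 3), (7, 3), (8, 3), (9, 3), (10, 3)}; count = 11.

For each of the 121 pairs (x, y) ∈ F_11², evaluate f(x, y) mod 11. Record the zeros.
  x = 0: [0↦8, 1↦9, 2↦10, 3↦0, 4↦1, 5↦2, 6↦3, 7↦4, 8↦5, 9↦6, 10↦7]  zeros at y ∈ {3}
  x = 1: [0↦8, 1↦9, 2↦10, 3↦0, 4↦1, 5↦2, 6↦3, 7↦4, 8↦5, 9↦6, 10↦7]  zeros at y ∈ {3}
  x = 2: [0↦8, 1↦9, 2↦10, 3↦0, 4↦1, 5↦2, 6↦3, 7↦4, 8↦5, 9↦6, 10↦7]  zeros at y ∈ {3}
  x = 3: [0↦8, 1↦9, 2↦10, 3↦0, 4↦1, 5↦2, 6↦3, 7↦4, 8↦5, 9↦6, 10↦7]  zeros at y ∈ {3}
  x = 4: [0↦8, 1↦9, 2↦10, 3↦0, 4↦1, 5↦2, 6↦3, 7↦4, 8↦5, 9↦6, 10↦7]  zeros at y ∈ {3}
  x = 5: [0↦8, 1↦9, 2↦10, 3↦0, 4↦1, 5↦2, 6↦3, 7↦4, 8↦5, 9↦6, 10↦7]  zeros at y ∈ {3}
  x = 6: [0↦8, 1↦9, 2↦10, 3↦0, 4↦1, 5↦2, 6↦3, 7↦4, 8↦5, 9↦6, 10↦7]  zeros at y ∈ {3}
  x = 7: [0↦8, 1↦9, 2↦10, 3↦0, 4↦1, 5↦2, 6↦3, 7↦4, 8↦5, 9↦6, 10↦7]  zeros at y ∈ {3}
  x = 8: [0↦8, 1↦9, 2↦10, 3↦0, 4↦1, 5↦2, 6↦3, 7↦4, 8↦5, 9↦6, 10↦7]  zeros at y ∈ {3}
  x = 9: [0↦8, 1↦9, 2↦10, 3↦0, 4↦1, 5↦2, 6↦3, 7↦4, 8↦5, 9↦6, 10↦7]  zeros at y ∈ {3}
  x = 10: [0↦8, 1↦9, 2↦10, 3↦0, 4↦1, 5↦2, 6↦3, 7↦4, 8↦5, 9↦6, 10↦7]  zeros at y ∈ {3}
Collecting zeros: affine points = {(0, 3), (1, 3), (2, 3), (3, 3), (4, 3), (5, 3), (6, 3), (7, 3), (8, 3), (9, 3), (10, 3)}.
Total count |C(F_11)_aff| = 11.


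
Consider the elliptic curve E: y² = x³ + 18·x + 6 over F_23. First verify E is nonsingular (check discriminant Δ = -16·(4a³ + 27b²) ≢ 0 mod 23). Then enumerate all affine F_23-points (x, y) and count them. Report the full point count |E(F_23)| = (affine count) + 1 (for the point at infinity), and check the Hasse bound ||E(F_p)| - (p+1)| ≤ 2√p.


Affine points = {(0, 11), (0, 12), (1, 5), (1, 18), (2, 2), (2, 21), (3, 8), (3, 15), (4, 2), (4, 21), (6, 10), (6, 13), (8, 8), (8, 15), (9, 0), (10, 6), (10, 17), (12, 8), (12, 15), (14, 9), (14, 14), (17, 2), (17, 21), (19, 10), (19, 13), (21, 10), (21, 13)}; affine count = 27; |E(F_23)| = 28.

Discriminant check: Δ ∝ 4a³ + 27b² = 4·18³ + 27·6² = 4·5832 + 27·36 ≡ 12 (mod 23). Nonzero ⇒ E is nonsingular.
For each x ∈ F_23, compute rhs = x³ + 18·x + 6 mod 23, then count y ∈ F_23 with y² ≡ rhs.
  x = 0: rhs = 6, matching y values: 11, 12 (2 points).
  x = 1: rhs = 2, matching y values: 5, 18 (2 points).
  x = 2: rhs = 4, matching y values: 2, 21 (2 points).
  x = 3: rhs = 18, matching y values: 8, 15 (2 points).
  x = 4: rhs = 4, matching y values: 2, 21 (2 points).
  x = 5: rhs = 14, matching y values: none (0 points).
  x = 6: rhs = 8, matching y values: 10, 13 (2 points).
  x = 7: rhs = 15, matching y values: none (0 points).
  x = 8: rhs = 18, matching y values: 8, 15 (2 points).
  x = 9: rhs = 0, matching y values: 0 (1 points).
  x = 10: rhs = 13, matching y values: 6, 17 (2 points).
  x = 11: rhs = 17, matching y values: none (0 points).
  x = 12: rhs = 18, matching y values: 8, 15 (2 points).
  x = 13: rhs = 22, matching y values: none (0 points).
  x = 14: rhs = 12, matching y values: 9, 14 (2 points).
  x = 15: rhs = 17, matching y values: none (0 points).
  x = 16: rhs = 20, matching y values: none (0 points).
  x = 17: rhs = 4, matching y values: 2, 21 (2 points).
  x = 18: rhs = 21, matching y values: none (0 points).
  x = 19: rhs = 8, matching y values: 10, 13 (2 points).
  x = 20: rhs = 17, matching y values: none (0 points).
  x = 21: rhs = 8, matching y values: 10, 13 (2 points).
  x = 22: rhs = 10, matching y values: none (0 points).
Total affine count: 27.
Full point count |E(F_23)| = 27 + 1 = 28.
Hasse bound: |28 − (23+1)| = |4| = 4 ≤ 2√23 ≈ 9.5917 ✓.


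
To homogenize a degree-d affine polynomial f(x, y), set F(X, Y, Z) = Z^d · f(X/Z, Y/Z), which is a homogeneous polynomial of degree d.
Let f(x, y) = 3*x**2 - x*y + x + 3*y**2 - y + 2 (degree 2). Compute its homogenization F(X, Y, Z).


F(X, Y, Z) = 3*X**2 - X*Y + X*Z + 3*Y**2 - Y*Z + 2*Z**2

deg(f) = 2.
Substitute x = X/Z, y = Y/Z into f, then multiply by Z^2.
  monomial 3·x^2·y^0 ↦ 3·X^2·Y^0·Z^0.
  monomial -1·x^1·y^1 ↦ -1·X^1·Y^1·Z^0.
  monomial 1·x^1·y^0 ↦ 1·X^1·Y^0·Z^1.
  monomial 3·x^0·y^2 ↦ 3·X^0·Y^2·Z^0.
  monomial -1·x^0·y^1 ↦ -1·X^0·Y^1·Z^1.
  monomial 2·x^0·y^0 ↦ 2·X^0·Y^0·Z^2.
Collecting: F(X, Y, Z) = 3*X**2 - X*Y + X*Z + 3*Y**2 - Y*Z + 2*Z**2.


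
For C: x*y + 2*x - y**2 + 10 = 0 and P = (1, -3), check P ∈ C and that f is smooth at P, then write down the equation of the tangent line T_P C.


Tangent line at P: -x + 7*y + 22 = 0.

Step 1: f(1, -3) = 0, so P lies on C.
Step 2: partial derivatives
  f_x(x, y) = y + 2, f_y(x, y) = x - 2*y.
  f_x(P) = -1, f_y(P) = 7 (gradient nonzero, so P is smooth).
Step 3: tangent line at P: -1·(x − 1) + 7·(y − -3) = 0.
Expanding: -x + 7*y + 22 = 0.


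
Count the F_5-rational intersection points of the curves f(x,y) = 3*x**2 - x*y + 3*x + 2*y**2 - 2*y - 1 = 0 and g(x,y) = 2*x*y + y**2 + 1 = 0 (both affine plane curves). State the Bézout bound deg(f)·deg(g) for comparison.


Common zeros: {(1, 4), (4, 1)}; count = 2; Bézout bound = 4.

deg(f) = 2, deg(g) = 2, so Bézout bound = 4.
Scan x ∈ F_5. For each x, list the y ∈ F_5 with f(x, y) ≡ 0 and those with g(x, y) ≡ 0 (mod 5); the common zeros in that column are the intersection.
  x = 0: f ≡ 0 at y ∈ ∅; g ≡ 0 at y ∈ {2, 3}; common: ∅.
  x = 1: f ≡ 0 at y ∈ {0, 4}; g ≡ 0 at y ∈ {4}; common: {4}.
  x = 2: f ≡ 0 at y ∈ {1}; g ≡ 0 at y ∈ ∅; common: ∅.
  x = 3: f ≡ 0 at y ∈ {0}; g ≡ 0 at y ∈ ∅; common: ∅.
  x = 4: f ≡ 0 at y ∈ {1, 2}; g ≡ 0 at y ∈ {1}; common: {1}.
Collecting: common zeros = {(1, 4), (4, 1)}, so the count is 2.
Comparison with the Bézout bound: 2 ≤ 4 = deg(f)·deg(g), as expected for curves with no common component (the affine F_5-count falls short of the bound because intersections may lie at infinity, over extension fields, or carry multiplicity).


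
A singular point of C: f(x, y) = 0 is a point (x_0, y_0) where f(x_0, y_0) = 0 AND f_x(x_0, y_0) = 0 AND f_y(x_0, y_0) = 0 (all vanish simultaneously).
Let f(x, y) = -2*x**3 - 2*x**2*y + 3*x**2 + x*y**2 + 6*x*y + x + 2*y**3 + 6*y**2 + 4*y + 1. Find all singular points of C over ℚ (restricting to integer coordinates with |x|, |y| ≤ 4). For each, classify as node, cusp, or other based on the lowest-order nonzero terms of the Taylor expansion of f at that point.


Singular points: {(1, -1)}; classification: node.

Compute partial derivatives:
  f_x = -6*x**2 - 4*x*y + 6*x + y**2 + 6*y + 1.
  f_y = -2*x**2 + 2*x*y + 6*x + 6*y**2 + 12*y + 4.
Scan x_0 ∈ {−4, ..., 4}. For each x_0, f_y(x_0, y) is a polynomial in y; find its integer roots y ∈ {−4, ..., 4}, then test f_x and f at those candidates.
  x = -4: f_y(-4, y) = 6*y**2 + 4*y - 52; no integer root y with |y| ≤ 4.
  x = -3: f_y(-3, y) = 6*y**2 + 6*y - 32; no integer root y with |y| ≤ 4.
  x = -2: f_y(-2, y) = 6*y**2 + 8*y - 16; no integer root y with |y| ≤ 4.
  x = -1: f_y(-1, y) = 6*y**2 + 10*y - 4; vanishes at y ∈ {-2}. (-1, -2): f_x = -27 ≠ 0.
  x = 0: f_y(0, y) = 6*y**2 + 12*y + 4; no integer root y with |y| ≤ 4.
  x = 1: f_y(1, y) = 6*y**2 + 14*y + 8; vanishes at y ∈ {-1}. (1, -1): f_x = 0, f = 0 — SINGULAR.
  x = 2: f_y(2, y) = 6*y**2 + 16*y + 8; vanishes at y ∈ {-2}. (2, -2): f_x = -3 ≠ 0.
  x = 3: f_y(3, y) = 6*y**2 + 18*y + 4; no integer root y with |y| ≤ 4.
  x = 4: f_y(4, y) = 6*y**2 + 20*y - 4; no integer root y with |y| ≤ 4.
Only singular point on the grid: (1, -1).
Classify: substitute x = 1 + u, y = -1 + v and expand: f = -2*u**3 - 2*u**2*v - u**2 + u*v**2 + 2*v**3 + v**2.
No constant or linear terms (consistent with a singular point). Quadratic part: -u**2 + v**2. Cubic part: -2*u**3 - 2*u**2*v + u*v**2 + 2*v**3.
The quadratic part v**2 - u**2 = (v − u)(v + u) splits into two distinct linear factors, so there are two distinct tangent lines y − -1 = ±(x − 1) — this is a node (ordinary double point).
Classification: node.


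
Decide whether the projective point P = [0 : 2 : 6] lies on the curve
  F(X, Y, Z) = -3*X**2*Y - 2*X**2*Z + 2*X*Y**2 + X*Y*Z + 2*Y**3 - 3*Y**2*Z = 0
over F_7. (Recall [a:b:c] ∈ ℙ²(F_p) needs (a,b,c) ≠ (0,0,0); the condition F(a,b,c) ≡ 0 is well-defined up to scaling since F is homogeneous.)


F(0,2,6) ≡ 0 (mod 7); P is on the curve.

Evaluate F(0, 2, 6) term-by-term (mod 7).
  -3*X**2*Y ↦ -3·0·2·1 = 0
  -2*X**2*Z ↦ -2·0·1·6 = 0
  2*X*Y**2 ↦ 2·0·4·1 = 0
  X*Y*Z ↦ 1·0·2·6 = 0
  2*Y**3 ↦ 2·1·8·1 = 16
  -3*Y**2*Z ↦ -3·1·4·6 = -72
Sum: F(0, 2, 6) = (0) + (0) + (0) + (0) + (16) + (-72) = -56.
Reducing mod 7: -56 ≡ 0 (mod 7).
Since F(a, b, c) ≡ 0 (mod 7), P lies on the curve.


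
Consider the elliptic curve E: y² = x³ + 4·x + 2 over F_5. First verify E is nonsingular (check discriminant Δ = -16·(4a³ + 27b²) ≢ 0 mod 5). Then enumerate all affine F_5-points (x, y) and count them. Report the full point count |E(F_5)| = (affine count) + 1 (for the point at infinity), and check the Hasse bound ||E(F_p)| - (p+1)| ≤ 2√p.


Affine points = {(3, 1), (3, 4)}; affine count = 2; |E(F_5)| = 3.

Discriminant check: Δ ∝ 4a³ + 27b² = 4·4³ + 27·2² = 4·64 + 27·4 ≡ 4 (mod 5). Nonzero ⇒ E is nonsingular.
For each x ∈ F_5, compute rhs = x³ + 4·x + 2 mod 5, then count y ∈ F_5 with y² ≡ rhs.
  x = 0: rhs = 2, matching y values: none (0 points).
  x = 1: rhs = 2, matching y values: none (0 points).
  x = 2: rhs = 3, matching y values: none (0 points).
  x = 3: rhs = 1, matching y values: 1, 4 (2 points).
  x = 4: rhs = 2, matching y values: none (0 points).
Total affine count: 2.
Full point count |E(F_5)| = 2 + 1 = 3.
Hasse bound: |3 − (5+1)| = |-3| = 3 ≤ 2√5 ≈ 4.4721 ✓.


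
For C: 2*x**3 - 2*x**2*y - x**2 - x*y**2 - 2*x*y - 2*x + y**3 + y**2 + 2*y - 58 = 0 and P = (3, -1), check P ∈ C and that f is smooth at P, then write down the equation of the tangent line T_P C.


Tangent line at P: 59*x - 15*y - 192 = 0.

Step 1: f(3, -1) = 0, so P lies on C.
Step 2: partial derivatives
  f_x(x, y) = 6*x**2 - 4*x*y - 2*x - y**2 - 2*y - 2, f_y(x, y) = -2*x**2 - 2*x*y - 2*x + 3*y**2 + 2*y + 2.
  f_x(P) = 59, f_y(P) = -15 (gradient nonzero, so P is smooth).
Step 3: tangent line at P: 59·(x − 3) + -15·(y − -1) = 0.
Expanding: 59*x - 15*y - 192 = 0.


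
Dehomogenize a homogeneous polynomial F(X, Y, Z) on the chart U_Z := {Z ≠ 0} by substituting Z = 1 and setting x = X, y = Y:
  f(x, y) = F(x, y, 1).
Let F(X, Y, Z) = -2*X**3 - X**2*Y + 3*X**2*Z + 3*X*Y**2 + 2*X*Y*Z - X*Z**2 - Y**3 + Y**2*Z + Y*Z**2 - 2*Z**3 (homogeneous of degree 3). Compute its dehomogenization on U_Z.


f(x, y) = -2*x**3 - x**2*y + 3*x**2 + 3*x*y**2 + 2*x*y - x - y**3 + y**2 + y - 2

On U_Z we set Z = 1. Each monomial c·X^i·Y^j·Z^k in F becomes c·x^i·y^j·1^k = c·x^i·y^j.
Substituting Z = 1: F(X, Y, 1) = -2*x**3 - x**2*y + 3*x**2 + 3*x*y**2 + 2*x*y - x - y**3 + y**2 + y - 2.
Note: deg(f) ≤ deg(F) = 3; strict inequality happens when F is divisible by Z (lost terms).


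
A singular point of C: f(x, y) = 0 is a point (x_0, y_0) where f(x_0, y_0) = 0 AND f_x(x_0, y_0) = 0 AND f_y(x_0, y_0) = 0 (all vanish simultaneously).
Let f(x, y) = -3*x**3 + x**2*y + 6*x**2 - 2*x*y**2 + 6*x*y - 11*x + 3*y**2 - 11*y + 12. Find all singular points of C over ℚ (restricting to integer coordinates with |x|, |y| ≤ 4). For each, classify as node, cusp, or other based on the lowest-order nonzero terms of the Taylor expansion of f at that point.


Singular points: {(1, 2)}; classification: node.

Compute partial derivatives:
  f_x = -9*x**2 + 2*x*y + 12*x - 2*y**2 + 6*y - 11.
  f_y = x**2 - 4*x*y + 6*x + 6*y - 11.
Scan x_0 ∈ {−4, ..., 4}. For each x_0, f_y(x_0, y) is a polynomial in y; find its integer roots y ∈ {−4, ..., 4}, then test f_x and f at those candidates.
  x = -4: f_y(-4, y) = 22*y - 19; no integer root y with |y| ≤ 4.
  x = -3: f_y(-3, y) = 18*y - 20; no integer root y with |y| ≤ 4.
  x = -2: f_y(-2, y) = 14*y - 19; no integer root y with |y| ≤ 4.
  x = -1: f_y(-1, y) = 10*y - 16; no integer root y with |y| ≤ 4.
  x = 0: f_y(0, y) = 6*y - 11; no integer root y with |y| ≤ 4.
  x = 1: f_y(1, y) = 2*y - 4; vanishes at y ∈ {2}. (1, 2): f_x = 0, f = 0 — SINGULAR.
  x = 2: f_y(2, y) = 5 - 2*y; no integer root y with |y| ≤ 4.
  x = 3: f_y(3, y) = 16 - 6*y; no integer root y with |y| ≤ 4.
  x = 4: f_y(4, y) = 29 - 10*y; no integer root y with |y| ≤ 4.
Only singular point on the grid: (1, 2).
Classify: substitute x = 1 + u, y = 2 + v and expand: f = -3*u**3 + u**2*v - u**2 - 2*u*v**2 + v**2.
No constant or linear terms (consistent with a singular point). Quadratic part: -u**2 + v**2. Cubic part: -3*u**3 + u**2*v - 2*u*v**2.
The quadratic part v**2 - u**2 = (v − u)(v + u) splits into two distinct linear factors, so there are two distinct tangent lines y − 2 = ±(x − 1) — this is a node (ordinary double point).
Classification: node.


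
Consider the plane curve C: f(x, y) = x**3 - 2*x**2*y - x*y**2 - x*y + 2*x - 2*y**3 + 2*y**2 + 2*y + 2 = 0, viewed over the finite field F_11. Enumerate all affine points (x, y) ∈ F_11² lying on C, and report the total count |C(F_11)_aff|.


Affine F_11-points: {(0, 7), (0, 9), (3, 10), (4, 5), (5, 7), (6, 3), (7, 9), (8, 10), (9, 7), (9, 10), (10, 4), (10, 6), (10, 8)}; count = 13.

For each of the 121 pairs (x, y) ∈ F_11², evaluate f(x, y) mod 11. Record the zeros.
  x = 0: [0↦2, 1↦4, 2↦9, 3↦5, 4↦2, 5↦10, 6↦6, 7↦0, 8↦2, 9↦0, 10↦4]  zeros at y ∈ {7, 9}
  x = 1: [0↦5, 1↦3, 2↦2, 3↦1, 4↦10, 5↦6, 6↦10, 7↦10, 8↦5, 9↦5, 10↦9]  zeros at y ∈ ∅
  x = 2: [0↦3, 1↦4, 2↦4, 3↦2, 4↦8, 5↦10, 6↦7, 7↦9, 8↦4, 9↦2, 10↦2]  zeros at y ∈ ∅
  x = 3: [0↦2, 1↦2, 2↦10, 3↦3, 4↦2, 5↦6, 6↦3, 7↦3, 8↦5, 9↦8, 10↦0]  zeros at y ∈ {10}
  x = 4: [0↦8, 1↦3, 2↦4, 3↦10, 4↦9, 5↦0, 6↦4, 7↦9, 8↦3, 9↦7, 10↦9]  zeros at y ∈ {5}
  x = 5: [0↦5, 1↦2, 2↦3, 3↦7, 4↦2, 5↦9, 6↦5, 7↦0, 8↦4, 9↦5, 10↦2]  zeros at y ∈ {7}
  x = 6: [0↦10, 1↦5, 2↦2, 3↦0, 4↦9, 5↦6, 6↦1, 7↦4, 8↦3, 9↦8, 10↦7]  zeros at y ∈ {3}
  x = 7: [0↦7, 1↦7, 2↦7, 3↦6, 4↦3, 5↦8, 6↦9, 7↦5, 8↦6, 9↦0, 10↦8]  zeros at y ∈ {9}
  x = 8: [0↦2, 1↦3, 2↦2, 3↦9, 4↦1, 5↦10, 6↦2, 7↦9, 8↦8, 9↦9, 10↦0]  zeros at y ∈ {10}
  x = 9: [0↦1, 1↦10, 2↦4, 3↦4, 4↦9, 5↦7, 6↦8, 7↦0, 8↦4, 9↦8, 10↦0]  zeros at y ∈ {7, 10}
  x = 10: [0↦10, 1↦1, 2↦8, 3↦8, 4↦0, 5↦5, 6↦0, 7↦6, 8↦0, 9↦3, 10↦3]  zeros at y ∈ {4, 6, 8}
Collecting zeros: affine points = {(0, 7), (0, 9), (3, 10), (4, 5), (5, 7), (6, 3), (7, 9), (8, 10), (9, 7), (9, 10), (10, 4), (10, 6), (10, 8)}.
Total count |C(F_11)_aff| = 13.


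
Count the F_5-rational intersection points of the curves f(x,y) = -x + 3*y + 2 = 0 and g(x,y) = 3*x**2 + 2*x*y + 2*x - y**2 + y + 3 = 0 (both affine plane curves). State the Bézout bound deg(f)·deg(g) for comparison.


Common zeros: ∅; count = 0; Bézout bound = 2.

deg(f) = 1, deg(g) = 2, so Bézout bound = 2.
Scan x ∈ F_5. For each x, list the y ∈ F_5 with f(x, y) ≡ 0 and those with g(x, y) ≡ 0 (mod 5); the common zeros in that column are the intersection.
  x = 0: f ≡ 0 at y ∈ {1}; g ≡ 0 at y ∈ ∅; common: ∅.
  x = 1: f ≡ 0 at y ∈ {3}; g ≡ 0 at y ∈ {1, 2}; common: ∅.
  x = 2: f ≡ 0 at y ∈ {0}; g ≡ 0 at y ∈ {2, 3}; common: ∅.
  x = 3: f ≡ 0 at y ∈ {2}; g ≡ 0 at y ∈ ∅; common: ∅.
  x = 4: f ≡ 0 at y ∈ {4}; g ≡ 0 at y ∈ ∅; common: ∅.
Collecting: common zeros = ∅, so the count is 0.
Comparison with the Bézout bound: 0 ≤ 2 = deg(f)·deg(g), as expected for curves with no common component (the affine F_5-count falls short of the bound because intersections may lie at infinity, over extension fields, or carry multiplicity).


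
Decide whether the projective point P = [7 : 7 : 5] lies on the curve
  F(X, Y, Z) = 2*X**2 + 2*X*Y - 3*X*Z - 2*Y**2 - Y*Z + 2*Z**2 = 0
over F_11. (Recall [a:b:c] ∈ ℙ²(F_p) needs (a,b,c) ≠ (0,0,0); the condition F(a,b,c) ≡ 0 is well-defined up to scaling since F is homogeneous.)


F(7,7,5) ≡ 8 (mod 11); P is NOT on the curve.

Evaluate F(7, 7, 5) term-by-term (mod 11).
  2*X**2 ↦ 2·49·1·1 = 98
  2*X*Y ↦ 2·7·7·1 = 98
  -3*X*Z ↦ -3·7·1·5 = -105
  -2*Y**2 ↦ -2·1·49·1 = -98
  -Y*Z ↦ -1·1·7·5 = -35
  2*Z**2 ↦ 2·1·1·25 = 50
Sum: F(7, 7, 5) = (98) + (98) + (-105) + (-98) + (-35) + (50) = 8.
Reducing mod 11: 8 ≡ 8 (mod 11).
Since F(a, b, c) ≡ 8 ≠ 0 (mod 11), P does NOT lie on the curve.


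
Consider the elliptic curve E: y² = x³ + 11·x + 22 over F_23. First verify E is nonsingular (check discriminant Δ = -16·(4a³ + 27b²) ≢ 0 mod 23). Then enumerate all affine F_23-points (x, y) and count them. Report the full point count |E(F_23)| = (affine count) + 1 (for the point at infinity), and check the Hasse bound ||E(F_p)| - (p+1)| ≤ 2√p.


Affine points = {(2, 11), (2, 12), (3, 6), (3, 17), (5, 8), (5, 15), (8, 1), (8, 22), (11, 5), (11, 18), (13, 4), (13, 19), (16, 4), (16, 19), (17, 4), (17, 19), (18, 7), (18, 16), (19, 11), (19, 12), (20, 10), (20, 13)}; affine count = 22; |E(F_23)| = 23.

Discriminant check: Δ ∝ 4a³ + 27b² = 4·11³ + 27·22² = 4·1331 + 27·484 ≡ 15 (mod 23). Nonzero ⇒ E is nonsingular.
For each x ∈ F_23, compute rhs = x³ + 11·x + 22 mod 23, then count y ∈ F_23 with y² ≡ rhs.
  x = 0: rhs = 22, matching y values: none (0 points).
  x = 1: rhs = 11, matching y values: none (0 points).
  x = 2: rhs = 6, matching y values: 11, 12 (2 points).
  x = 3: rhs = 13, matching y values: 6, 17 (2 points).
  x = 4: rhs = 15, matching y values: none (0 points).
  x = 5: rhs = 18, matching y values: 8, 15 (2 points).
  x = 6: rhs = 5, matching y values: none (0 points).
  x = 7: rhs = 5, matching y values: none (0 points).
  x = 8: rhs = 1, matching y values: 1, 22 (2 points).
  x = 9: rhs = 22, matching y values: none (0 points).
  x = 10: rhs = 5, matching y values: none (0 points).
  x = 11: rhs = 2, matching y values: 5, 18 (2 points).
  x = 12: rhs = 19, matching y values: none (0 points).
  x = 13: rhs = 16, matching y values: 4, 19 (2 points).
  x = 14: rhs = 22, matching y values: none (0 points).
  x = 15: rhs = 20, matching y values: none (0 points).
  x = 16: rhs = 16, matching y values: 4, 19 (2 points).
  x = 17: rhs = 16, matching y values: 4, 19 (2 points).
  x = 18: rhs = 3, matching y values: 7, 16 (2 points).
  x = 19: rhs = 6, matching y values: 11, 12 (2 points).
  x = 20: rhs = 8, matching y values: 10, 13 (2 points).
  x = 21: rhs = 15, matching y values: none (0 points).
  x = 22: rhs = 10, matching y values: none (0 points).
Total affine count: 22.
Full point count |E(F_23)| = 22 + 1 = 23.
Hasse bound: |23 − (23+1)| = |-1| = 1 ≤ 2√23 ≈ 9.5917 ✓.


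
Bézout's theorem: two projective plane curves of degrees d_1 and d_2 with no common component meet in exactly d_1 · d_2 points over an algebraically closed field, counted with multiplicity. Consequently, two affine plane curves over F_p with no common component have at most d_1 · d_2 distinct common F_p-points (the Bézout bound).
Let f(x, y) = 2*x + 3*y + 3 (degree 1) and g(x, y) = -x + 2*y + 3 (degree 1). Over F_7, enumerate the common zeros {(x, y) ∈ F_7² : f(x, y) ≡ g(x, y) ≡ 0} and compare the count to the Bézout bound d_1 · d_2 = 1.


Common zeros: ∅; count = 0; Bézout bound = 1.

deg(f) = 1, deg(g) = 1, so Bézout bound = 1.
Scan x ∈ F_7. For each x, list the y ∈ F_7 with f(x, y) ≡ 0 and those with g(x, y) ≡ 0 (mod 7); the common zeros in that column are the intersection.
  x = 0: f ≡ 0 at y ∈ {6}; g ≡ 0 at y ∈ {2}; common: ∅.
  x = 1: f ≡ 0 at y ∈ {3}; g ≡ 0 at y ∈ {6}; common: ∅.
  x = 2: f ≡ 0 at y ∈ {0}; g ≡ 0 at y ∈ {3}; common: ∅.
  x = 3: f ≡ 0 at y ∈ {4}; g ≡ 0 at y ∈ {0}; common: ∅.
  x = 4: f ≡ 0 at y ∈ {1}; g ≡ 0 at y ∈ {4}; common: ∅.
  x = 5: f ≡ 0 at y ∈ {5}; g ≡ 0 at y ∈ {1}; common: ∅.
  x = 6: f ≡ 0 at y ∈ {2}; g ≡ 0 at y ∈ {5}; common: ∅.
Collecting: common zeros = ∅, so the count is 0.
Comparison with the Bézout bound: 0 ≤ 1 = deg(f)·deg(g), as expected for curves with no common component (the affine F_7-count falls short of the bound because intersections may lie at infinity, over extension fields, or carry multiplicity).


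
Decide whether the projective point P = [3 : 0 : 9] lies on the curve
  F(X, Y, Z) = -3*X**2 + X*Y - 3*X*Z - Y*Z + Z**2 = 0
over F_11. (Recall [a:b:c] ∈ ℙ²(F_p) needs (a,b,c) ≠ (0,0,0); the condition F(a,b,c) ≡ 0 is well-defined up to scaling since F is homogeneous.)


F(3,0,9) ≡ 6 (mod 11); P is NOT on the curve.

Evaluate F(3, 0, 9) term-by-term (mod 11).
  -3*X**2 ↦ -3·9·1·1 = -27
  X*Y ↦ 1·3·0·1 = 0
  -3*X*Z ↦ -3·3·1·9 = -81
  -Y*Z ↦ -1·1·0·9 = 0
  Z**2 ↦ 1·1·1·81 = 81
Sum: F(3, 0, 9) = (-27) + (0) + (-81) + (0) + (81) = -27.
Reducing mod 11: -27 ≡ 6 (mod 11).
Since F(a, b, c) ≡ 6 ≠ 0 (mod 11), P does NOT lie on the curve.


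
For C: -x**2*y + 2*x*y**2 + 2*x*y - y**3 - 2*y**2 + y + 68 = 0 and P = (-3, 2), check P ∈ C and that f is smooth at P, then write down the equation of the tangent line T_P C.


Tangent line at P: 24*x - 58*y + 188 = 0.

Step 1: f(-3, 2) = 0, so P lies on C.
Step 2: partial derivatives
  f_x(x, y) = -2*x*y + 2*y**2 + 2*y, f_y(x, y) = -x**2 + 4*x*y + 2*x - 3*y**2 - 4*y + 1.
  f_x(P) = 24, f_y(P) = -58 (gradient nonzero, so P is smooth).
Step 3: tangent line at P: 24·(x − -3) + -58·(y − 2) = 0.
Expanding: 24*x - 58*y + 188 = 0.


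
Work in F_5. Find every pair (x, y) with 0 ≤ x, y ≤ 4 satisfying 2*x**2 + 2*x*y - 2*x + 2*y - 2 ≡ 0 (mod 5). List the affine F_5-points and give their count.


Affine F_5-points: {(0, 1), (1, 3), (2, 3), (3, 0)}; count = 4.

For each of the 25 pairs (x, y) ∈ F_5², evaluate f(x, y) mod 5. Record the zeros.
  x = 0: [0↦3, 1↦0, 2↦2, 3↦4, 4↦1]  zeros at y ∈ {1}
  x = 1: [0↦3, 1↦2, 2↦1, 3↦0, 4↦4]  zeros at y ∈ {3}
  x = 2: [0↦2, 1↦3, 2↦4, 3↦0, 4↦1]  zeros at y ∈ {3}
  x = 3: [0↦0, 1↦3, 2↦1, 3↦4, 4↦2]  zeros at y ∈ {0}
  x = 4: [0↦2, 1↦2, 2↦2, 3↦2, 4↦2]  zeros at y ∈ ∅
Collecting zeros: affine points = {(0, 1), (1, 3), (2, 3), (3, 0)}.
Total count |C(F_5)_aff| = 4.


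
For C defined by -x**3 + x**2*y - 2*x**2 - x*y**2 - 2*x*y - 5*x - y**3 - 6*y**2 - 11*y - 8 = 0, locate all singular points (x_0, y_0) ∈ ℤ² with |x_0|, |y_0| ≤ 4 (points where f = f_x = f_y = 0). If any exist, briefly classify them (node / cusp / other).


Singular points: {(-1, -2)}; classification: node.

Compute partial derivatives:
  f_x = -3*x**2 + 2*x*y - 4*x - y**2 - 2*y - 5.
  f_y = x**2 - 2*x*y - 2*x - 3*y**2 - 12*y - 11.
Scan x_0 ∈ {−4, ..., 4}. For each x_0, f_y(x_0, y) is a polynomial in y; find its integer roots y ∈ {−4, ..., 4}, then test f_x and f at those candidates.
  x = -4: f_y(-4, y) = -3*y**2 - 4*y + 13; no integer root y with |y| ≤ 4.
  x = -3: f_y(-3, y) = -3*y**2 - 6*y + 4; no integer root y with |y| ≤ 4.
  x = -2: f_y(-2, y) = -3*y**2 - 8*y - 3; no integer root y with |y| ≤ 4.
  x = -1: f_y(-1, y) = -3*y**2 - 10*y - 8; vanishes at y ∈ {-2}. (-1, -2): f_x = 0, f = 0 — SINGULAR.
  x = 0: f_y(0, y) = -3*y**2 - 12*y - 11; no integer root y with |y| ≤ 4.
  x = 1: f_y(1, y) = -3*y**2 - 14*y - 12; no integer root y with |y| ≤ 4.
  x = 2: f_y(2, y) = -3*y**2 - 16*y - 11; no integer root y with |y| ≤ 4.
  x = 3: f_y(3, y) = -3*y**2 - 18*y - 8; no integer root y with |y| ≤ 4.
  x = 4: f_y(4, y) = -3*y**2 - 20*y - 3; no integer root y with |y| ≤ 4.
Only singular point on the grid: (-1, -2).
Classify: substitute x = -1 + u, y = -2 + v and expand: f = -u**3 + u**2*v - u**2 - u*v**2 - v**3 + v**2.
No constant or linear terms (consistent with a singular point). Quadratic part: -u**2 + v**2. Cubic part: -u**3 + u**2*v - u*v**2 - v**3.
The quadratic part v**2 - u**2 = (v − u)(v + u) splits into two distinct linear factors, so there are two distinct tangent lines y − -2 = ±(x − -1) — this is a node (ordinary double point).
Classification: node.


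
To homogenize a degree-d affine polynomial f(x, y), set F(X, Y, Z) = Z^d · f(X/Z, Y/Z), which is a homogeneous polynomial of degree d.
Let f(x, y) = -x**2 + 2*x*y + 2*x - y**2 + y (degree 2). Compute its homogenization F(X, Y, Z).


F(X, Y, Z) = -X**2 + 2*X*Y + 2*X*Z - Y**2 + Y*Z

deg(f) = 2.
Substitute x = X/Z, y = Y/Z into f, then multiply by Z^2.
  monomial -1·x^2·y^0 ↦ -1·X^2·Y^0·Z^0.
  monomial 2·x^1·y^1 ↦ 2·X^1·Y^1·Z^0.
  monomial 2·x^1·y^0 ↦ 2·X^1·Y^0·Z^1.
  monomial -1·x^0·y^2 ↦ -1·X^0·Y^2·Z^0.
  monomial 1·x^0·y^1 ↦ 1·X^0·Y^1·Z^1.
Collecting: F(X, Y, Z) = -X**2 + 2*X*Y + 2*X*Z - Y**2 + Y*Z.


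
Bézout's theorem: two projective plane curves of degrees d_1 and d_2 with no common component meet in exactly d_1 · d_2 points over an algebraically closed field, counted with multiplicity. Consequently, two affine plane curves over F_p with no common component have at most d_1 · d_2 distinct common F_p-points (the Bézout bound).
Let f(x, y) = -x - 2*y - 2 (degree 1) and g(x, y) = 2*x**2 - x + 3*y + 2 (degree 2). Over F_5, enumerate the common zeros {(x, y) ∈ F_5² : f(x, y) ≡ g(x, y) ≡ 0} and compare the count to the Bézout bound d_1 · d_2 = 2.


Common zeros: ∅; count = 0; Bézout bound = 2.

deg(f) = 1, deg(g) = 2, so Bézout bound = 2.
Scan x ∈ F_5. For each x, list the y ∈ F_5 with f(x, y) ≡ 0 and those with g(x, y) ≡ 0 (mod 5); the common zeros in that column are the intersection.
  x = 0: f ≡ 0 at y ∈ {4}; g ≡ 0 at y ∈ {1}; common: ∅.
  x = 1: f ≡ 0 at y ∈ {1}; g ≡ 0 at y ∈ {4}; common: ∅.
  x = 2: f ≡ 0 at y ∈ {3}; g ≡ 0 at y ∈ {4}; common: ∅.
  x = 3: f ≡ 0 at y ∈ {0}; g ≡ 0 at y ∈ {1}; common: ∅.
  x = 4: f ≡ 0 at y ∈ {2}; g ≡ 0 at y ∈ {0}; common: ∅.
Collecting: common zeros = ∅, so the count is 0.
Comparison with the Bézout bound: 0 ≤ 2 = deg(f)·deg(g), as expected for curves with no common component (the affine F_5-count falls short of the bound because intersections may lie at infinity, over extension fields, or carry multiplicity).


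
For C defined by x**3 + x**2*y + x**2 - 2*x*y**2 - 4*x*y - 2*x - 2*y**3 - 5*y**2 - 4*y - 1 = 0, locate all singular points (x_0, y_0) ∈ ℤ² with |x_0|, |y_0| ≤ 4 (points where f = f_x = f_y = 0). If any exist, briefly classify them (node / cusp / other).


Singular points: {(0, -1)}; classification: cusp.

Compute partial derivatives:
  f_x = 3*x**2 + 2*x*y + 2*x - 2*y**2 - 4*y - 2.
  f_y = x**2 - 4*x*y - 4*x - 6*y**2 - 10*y - 4.
Scan x_0 ∈ {−4, ..., 4}. For each x_0, f_y(x_0, y) is a polynomial in y; find its integer roots y ∈ {−4, ..., 4}, then test f_x and f at those candidates.
  x = -4: f_y(-4, y) = -6*y**2 + 6*y + 28; no integer root y with |y| ≤ 4.
  x = -3: f_y(-3, y) = -6*y**2 + 2*y + 17; no integer root y with |y| ≤ 4.
  x = -2: f_y(-2, y) = -6*y**2 - 2*y + 8; vanishes at y ∈ {1}. (-2, 1): f_x = -4 ≠ 0.
  x = -1: f_y(-1, y) = -6*y**2 - 6*y + 1; no integer root y with |y| ≤ 4.
  x = 0: f_y(0, y) = -6*y**2 - 10*y - 4; vanishes at y ∈ {-1}. (0, -1): f_x = 0, f = 0 — SINGULAR.
  x = 1: f_y(1, y) = -6*y**2 - 14*y - 7; no integer root y with |y| ≤ 4.
  x = 2: f_y(2, y) = -6*y**2 - 18*y - 8; no integer root y with |y| ≤ 4.
  x = 3: f_y(3, y) = -6*y**2 - 22*y - 7; no integer root y with |y| ≤ 4.
  x = 4: f_y(4, y) = -6*y**2 - 26*y - 4; no integer root y with |y| ≤ 4.
Only singular point on the grid: (0, -1).
Classify: substitute x = 0 + u, y = -1 + v and expand: f = u**3 + u**2*v - 2*u*v**2 - 2*v**3 + v**2.
No constant or linear terms (consistent with a singular point). Quadratic part: v**2. Cubic part: u**3 + u**2*v - 2*u*v**2 - 2*v**3.
The quadratic part v**2 is a perfect square, so there is a single (double) tangent line v = 0, i.e. y = -1. Restricting the cubic part to that line (v = 0) leaves u**3 ≠ 0, so f is not divisible by v and the branch is v² ≈ -u**3 to lowest order — this is a cusp.
Classification: cusp.


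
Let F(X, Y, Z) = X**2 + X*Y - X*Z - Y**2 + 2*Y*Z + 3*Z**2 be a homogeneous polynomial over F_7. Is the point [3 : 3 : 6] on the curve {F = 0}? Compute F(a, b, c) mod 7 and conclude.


F(3,3,6) ≡ 2 (mod 7); P is NOT on the curve.

Evaluate F(3, 3, 6) term-by-term (mod 7).
  X**2 ↦ 1·9·1·1 = 9
  X*Y ↦ 1·3·3·1 = 9
  -X*Z ↦ -1·3·1·6 = -18
  -Y**2 ↦ -1·1·9·1 = -9
  2*Y*Z ↦ 2·1·3·6 = 36
  3*Z**2 ↦ 3·1·1·36 = 108
Sum: F(3, 3, 6) = (9) + (9) + (-18) + (-9) + (36) + (108) = 135.
Reducing mod 7: 135 ≡ 2 (mod 7).
Since F(a, b, c) ≡ 2 ≠ 0 (mod 7), P does NOT lie on the curve.


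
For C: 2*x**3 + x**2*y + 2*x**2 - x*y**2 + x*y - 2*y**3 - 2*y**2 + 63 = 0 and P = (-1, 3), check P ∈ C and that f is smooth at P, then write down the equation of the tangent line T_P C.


Tangent line at P: -10*x - 60*y + 170 = 0.

Step 1: f(-1, 3) = 0, so P lies on C.
Step 2: partial derivatives
  f_x(x, y) = 6*x**2 + 2*x*y + 4*x - y**2 + y, f_y(x, y) = x**2 - 2*x*y + x - 6*y**2 - 4*y.
  f_x(P) = -10, f_y(P) = -60 (gradient nonzero, so P is smooth).
Step 3: tangent line at P: -10·(x − -1) + -60·(y − 3) = 0.
Expanding: -10*x - 60*y + 170 = 0.


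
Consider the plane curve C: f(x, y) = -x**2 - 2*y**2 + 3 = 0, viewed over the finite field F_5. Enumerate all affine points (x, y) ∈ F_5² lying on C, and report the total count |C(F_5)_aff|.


Affine F_5-points: {(0, 2), (0, 3), (1, 1), (1, 4), (4, 1), (4, 4)}; count = 6.

For each of the 25 pairs (x, y) ∈ F_5², evaluate f(x, y) mod 5. Record the zeros.
  x = 0: [0↦3, 1↦1, 2↦0, 3↦0, 4↦1]  zeros at y ∈ {2, 3}
  x = 1: [0↦2, 1↦0, 2↦4, 3↦4, 4↦0]  zeros at y ∈ {1, 4}
  x = 2: [0↦4, 1↦2, 2↦1, 3↦1, 4↦2]  zeros at y ∈ ∅
  x = 3: [0↦4, 1↦2, 2↦1, 3↦1, 4↦2]  zeros at y ∈ ∅
  x = 4: [0↦2, 1↦0, 2↦4, 3↦4, 4↦0]  zeros at y ∈ {1, 4}
Collecting zeros: affine points = {(0, 2), (0, 3), (1, 1), (1, 4), (4, 1), (4, 4)}.
Total count |C(F_5)_aff| = 6.


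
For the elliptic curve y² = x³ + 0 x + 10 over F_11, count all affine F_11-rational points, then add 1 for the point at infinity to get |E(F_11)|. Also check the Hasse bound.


Affine points = {(1, 0), (3, 2), (3, 9), (5, 5), (5, 6), (7, 1), (7, 10), (8, 4), (8, 7), (10, 3), (10, 8)}; affine count = 11; |E(F_11)| = 12.

Discriminant check: Δ ∝ 4a³ + 27b² = 4·0³ + 27·10² = 4·0 + 27·100 ≡ 5 (mod 11). Nonzero ⇒ E is nonsingular.
For each x ∈ F_11, compute rhs = x³ + 0·x + 10 mod 11, then count y ∈ F_11 with y² ≡ rhs.
  x = 0: rhs = 10, matching y values: none (0 points).
  x = 1: rhs = 0, matching y values: 0 (1 points).
  x = 2: rhs = 7, matching y values: none (0 points).
  x = 3: rhs = 4, matching y values: 2, 9 (2 points).
  x = 4: rhs = 8, matching y values: none (0 points).
  x = 5: rhs = 3, matching y values: 5, 6 (2 points).
  x = 6: rhs = 6, matching y values: none (0 points).
  x = 7: rhs = 1, matching y values: 1, 10 (2 points).
  x = 8: rhs = 5, matching y values: 4, 7 (2 points).
  x = 9: rhs = 2, matching y values: none (0 points).
  x = 10: rhs = 9, matching y values: 3, 8 (2 points).
Total affine count: 11.
Full point count |E(F_11)| = 11 + 1 = 12.
Hasse bound: |12 − (11+1)| = |0| = 0 ≤ 2√11 ≈ 6.6332 ✓.


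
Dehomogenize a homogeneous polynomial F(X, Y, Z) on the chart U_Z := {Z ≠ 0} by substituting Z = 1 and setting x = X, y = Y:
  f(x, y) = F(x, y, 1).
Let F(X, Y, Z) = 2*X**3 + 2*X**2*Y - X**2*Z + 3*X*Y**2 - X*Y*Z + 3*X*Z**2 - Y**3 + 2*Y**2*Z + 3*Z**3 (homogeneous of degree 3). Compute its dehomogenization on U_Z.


f(x, y) = 2*x**3 + 2*x**2*y - x**2 + 3*x*y**2 - x*y + 3*x - y**3 + 2*y**2 + 3

On U_Z we set Z = 1. Each monomial c·X^i·Y^j·Z^k in F becomes c·x^i·y^j·1^k = c·x^i·y^j.
Substituting Z = 1: F(X, Y, 1) = 2*x**3 + 2*x**2*y - x**2 + 3*x*y**2 - x*y + 3*x - y**3 + 2*y**2 + 3.
Note: deg(f) ≤ deg(F) = 3; strict inequality happens when F is divisible by Z (lost terms).


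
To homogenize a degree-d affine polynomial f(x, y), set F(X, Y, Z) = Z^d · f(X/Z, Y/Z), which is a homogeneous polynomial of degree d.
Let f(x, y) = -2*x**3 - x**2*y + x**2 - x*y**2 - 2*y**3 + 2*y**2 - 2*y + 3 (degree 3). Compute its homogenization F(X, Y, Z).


F(X, Y, Z) = -2*X**3 - X**2*Y + X**2*Z - X*Y**2 - 2*Y**3 + 2*Y**2*Z - 2*Y*Z**2 + 3*Z**3

deg(f) = 3.
Substitute x = X/Z, y = Y/Z into f, then multiply by Z^3.
  monomial -2·x^3·y^0 ↦ -2·X^3·Y^0·Z^0.
  monomial -1·x^2·y^1 ↦ -1·X^2·Y^1·Z^0.
  monomial 1·x^2·y^0 ↦ 1·X^2·Y^0·Z^1.
  monomial -1·x^1·y^2 ↦ -1·X^1·Y^2·Z^0.
  monomial -2·x^0·y^3 ↦ -2·X^0·Y^3·Z^0.
  monomial 2·x^0·y^2 ↦ 2·X^0·Y^2·Z^1.
  monomial -2·x^0·y^1 ↦ -2·X^0·Y^1·Z^2.
  monomial 3·x^0·y^0 ↦ 3·X^0·Y^0·Z^3.
Collecting: F(X, Y, Z) = -2*X**3 - X**2*Y + X**2*Z - X*Y**2 - 2*Y**3 + 2*Y**2*Z - 2*Y*Z**2 + 3*Z**3.


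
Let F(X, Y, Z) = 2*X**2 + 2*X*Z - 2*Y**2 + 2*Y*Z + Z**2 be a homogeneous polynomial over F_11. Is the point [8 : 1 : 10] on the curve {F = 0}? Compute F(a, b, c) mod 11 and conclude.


F(8,1,10) ≡ 10 (mod 11); P is NOT on the curve.

Evaluate F(8, 1, 10) term-by-term (mod 11).
  2*X**2 ↦ 2·64·1·1 = 128
  2*X*Z ↦ 2·8·1·10 = 160
  -2*Y**2 ↦ -2·1·1·1 = -2
  2*Y*Z ↦ 2·1·1·10 = 20
  Z**2 ↦ 1·1·1·100 = 100
Sum: F(8, 1, 10) = (128) + (160) + (-2) + (20) + (100) = 406.
Reducing mod 11: 406 ≡ 10 (mod 11).
Since F(a, b, c) ≡ 10 ≠ 0 (mod 11), P does NOT lie on the curve.


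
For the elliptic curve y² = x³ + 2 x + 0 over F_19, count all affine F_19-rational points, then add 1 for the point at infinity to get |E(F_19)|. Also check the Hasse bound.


Affine points = {(0, 0), (6, 0), (9, 5), (9, 14), (11, 2), (11, 17), (12, 2), (12, 17), (13, 0), (14, 6), (14, 13), (15, 2), (15, 17), (16, 9), (16, 10), (17, 8), (17, 11), (18, 4), (18, 15)}; affine count = 19; |E(F_19)| = 20.

Discriminant check: Δ ∝ 4a³ + 27b² = 4·2³ + 27·0² = 4·8 + 27·0 ≡ 13 (mod 19). Nonzero ⇒ E is nonsingular.
For each x ∈ F_19, compute rhs = x³ + 2·x + 0 mod 19, then count y ∈ F_19 with y² ≡ rhs.
  x = 0: rhs = 0, matching y values: 0 (1 points).
  x = 1: rhs = 3, matching y values: none (0 points).
  x = 2: rhs = 12, matching y values: none (0 points).
  x = 3: rhs = 14, matching y values: none (0 points).
  x = 4: rhs = 15, matching y values: none (0 points).
  x = 5: rhs = 2, matching y values: none (0 points).
  x = 6: rhs = 0, matching y values: 0 (1 points).
  x = 7: rhs = 15, matching y values: none (0 points).
  x = 8: rhs = 15, matching y values: none (0 points).
  x = 9: rhs = 6, matching y values: 5, 14 (2 points).
  x = 10: rhs = 13, matching y values: none (0 points).
  x = 11: rhs = 4, matching y values: 2, 17 (2 points).
  x = 12: rhs = 4, matching y values: 2, 17 (2 points).
  x = 13: rhs = 0, matching y values: 0 (1 points).
  x = 14: rhs = 17, matching y values: 6, 13 (2 points).
  x = 15: rhs = 4, matching y values: 2, 17 (2 points).
  x = 16: rhs = 5, matching y values: 9, 10 (2 points).
  x = 17: rhs = 7, matching y values: 8, 11 (2 points).
  x = 18: rhs = 16, matching y values: 4, 15 (2 points).
Total affine count: 19.
Full point count |E(F_19)| = 19 + 1 = 20.
Hasse bound: |20 − (19+1)| = |0| = 0 ≤ 2√19 ≈ 8.7178 ✓.


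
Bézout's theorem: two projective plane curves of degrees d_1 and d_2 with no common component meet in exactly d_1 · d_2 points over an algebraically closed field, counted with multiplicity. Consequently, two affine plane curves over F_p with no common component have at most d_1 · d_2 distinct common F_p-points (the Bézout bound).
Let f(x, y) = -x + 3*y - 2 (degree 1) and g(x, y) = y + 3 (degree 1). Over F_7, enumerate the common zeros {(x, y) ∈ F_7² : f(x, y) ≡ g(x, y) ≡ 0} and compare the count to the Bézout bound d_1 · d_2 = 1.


Common zeros: {(3, 4)}; count = 1; Bézout bound = 1.

deg(f) = 1, deg(g) = 1, so Bézout bound = 1.
Scan x ∈ F_7. For each x, list the y ∈ F_7 with f(x, y) ≡ 0 and those with g(x, y) ≡ 0 (mod 7); the common zeros in that column are the intersection.
  x = 0: f ≡ 0 at y ∈ {3}; g ≡ 0 at y ∈ {4}; common: ∅.
  x = 1: f ≡ 0 at y ∈ {1}; g ≡ 0 at y ∈ {4}; common: ∅.
  x = 2: f ≡ 0 at y ∈ {6}; g ≡ 0 at y ∈ {4}; common: ∅.
  x = 3: f ≡ 0 at y ∈ {4}; g ≡ 0 at y ∈ {4}; common: {4}.
  x = 4: f ≡ 0 at y ∈ {2}; g ≡ 0 at y ∈ {4}; common: ∅.
  x = 5: f ≡ 0 at y ∈ {0}; g ≡ 0 at y ∈ {4}; common: ∅.
  x = 6: f ≡ 0 at y ∈ {5}; g ≡ 0 at y ∈ {4}; common: ∅.
Collecting: common zeros = {(3, 4)}, so the count is 1.
Comparison with the Bézout bound: 1 ≤ 1 = deg(f)·deg(g), as expected for curves with no common component (the bound is attained).


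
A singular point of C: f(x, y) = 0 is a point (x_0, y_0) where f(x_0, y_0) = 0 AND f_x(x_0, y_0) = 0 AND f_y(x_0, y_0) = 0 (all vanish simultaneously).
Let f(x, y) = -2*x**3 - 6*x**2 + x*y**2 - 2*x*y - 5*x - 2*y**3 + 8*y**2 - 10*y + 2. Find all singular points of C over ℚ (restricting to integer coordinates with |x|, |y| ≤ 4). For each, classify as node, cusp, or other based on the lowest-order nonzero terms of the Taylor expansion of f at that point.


Singular points: {(-1, 1)}; classification: cusp.

Compute partial derivatives:
  f_x = -6*x**2 - 12*x + y**2 - 2*y - 5.
  f_y = 2*x*y - 2*x - 6*y**2 + 16*y - 10.
Scan x_0 ∈ {−4, ..., 4}. For each x_0, f_y(x_0, y) is a polynomial in y; find its integer roots y ∈ {−4, ..., 4}, then test f_x and f at those candidates.
  x = -4: f_y(-4, y) = -6*y**2 + 8*y - 2; vanishes at y ∈ {1}. (-4, 1): f_x = -54 ≠ 0.
  x = -3: f_y(-3, y) = -6*y**2 + 10*y - 4; vanishes at y ∈ {1}. (-3, 1): f_x = -24 ≠ 0.
  x = -2: f_y(-2, y) = -6*y**2 + 12*y - 6; vanishes at y ∈ {1}. (-2, 1): f_x = -6 ≠ 0.
  x = -1: f_y(-1, y) = -6*y**2 + 14*y - 8; vanishes at y ∈ {1}. (-1, 1): f_x = 0, f = 0 — SINGULAR.
  x = 0: f_y(0, y) = -6*y**2 + 16*y - 10; vanishes at y ∈ {1}. (0, 1): f_x = -6 ≠ 0.
  x = 1: f_y(1, y) = -6*y**2 + 18*y - 12; vanishes at y ∈ {1, 2}. (1, 1): f_x = -24 ≠ 0; (1, 2): f_x = -23 ≠ 0.
  x = 2: f_y(2, y) = -6*y**2 + 20*y - 14; vanishes at y ∈ {1}. (2, 1): f_x = -54 ≠ 0.
  x = 3: f_y(3, y) = -6*y**2 + 22*y - 16; vanishes at y ∈ {1}. (3, 1): f_x = -96 ≠ 0.
  x = 4: f_y(4, y) = -6*y**2 + 24*y - 18; vanishes at y ∈ {1, 3}. (4, 1): f_x = -150 ≠ 0; (4, 3): f_x = -146 ≠ 0.
Only singular point on the grid: (-1, 1).
Classify: substitute x = -1 + u, y = 1 + v and expand: f = -2*u**3 + u*v**2 - 2*v**3 + v**2.
No constant or linear terms (consistent with a singular point). Quadratic part: v**2. Cubic part: -2*u**3 + u*v**2 - 2*v**3.
The quadratic part v**2 is a perfect square, so there is a single (double) tangent line v = 0, i.e. y = 1. Restricting the cubic part to that line (v = 0) leaves -2*u**3 ≠ 0, so f is not divisible by v and the branch is v² ≈ 2*u**3 to lowest order — this is a cusp.
Classification: cusp.


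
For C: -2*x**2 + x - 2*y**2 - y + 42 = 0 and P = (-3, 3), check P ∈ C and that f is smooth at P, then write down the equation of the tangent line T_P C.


Tangent line at P: 13*x - 13*y + 78 = 0.

Step 1: f(-3, 3) = 0, so P lies on C.
Step 2: partial derivatives
  f_x(x, y) = 1 - 4*x, f_y(x, y) = -4*y - 1.
  f_x(P) = 13, f_y(P) = -13 (gradient nonzero, so P is smooth).
Step 3: tangent line at P: 13·(x − -3) + -13·(y − 3) = 0.
Expanding: 13*x - 13*y + 78 = 0.


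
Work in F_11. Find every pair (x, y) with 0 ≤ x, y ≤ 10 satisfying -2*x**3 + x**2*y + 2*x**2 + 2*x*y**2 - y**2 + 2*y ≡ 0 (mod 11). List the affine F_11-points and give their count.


Affine F_11-points: {(0, 0), (0, 2), (1, 0), (1, 8), (2, 10), (3, 4), (3, 7), (4, 4), (4, 6), (5, 2), (5, 6), (6, 6), (7, 4), (7, 9), (8, 2), (8, 9)}; count = 16.

For each of the 121 pairs (x, y) ∈ F_11², evaluate f(x, y) mod 11. Record the zeros.
  x = 0: [0↦0, 1↦1, 2↦0, 3↦8, 4↦3, 5↦7, 6↦9, 7↦9, 8↦7, 9↦3, 10↦8]  zeros at y ∈ {0, 2}
  x = 1: [0↦0, 1↦4, 2↦10, 3↦7, 4↦6, 5↦7, 6↦10, 7↦4, 8↦0, 9↦9, 10↦9]  zeros at y ∈ {0, 8}
  x = 2: [0↦3, 1↦1, 2↦5, 3↦4, 4↦9, 5↦9, 6↦4, 7↦5, 8↦1, 9↦3, 10↦0]  zeros at y ∈ {10}
  x = 3: [0↦8, 1↦2, 2↦6, 3↦9, 4↦0, 5↦1, 6↦1, 7↦0, 8↦9, 9↦6, 10↦2]  zeros at y ∈ {4, 7}
  x = 4: [0↦3, 1↦6, 2↦1, 3↦10, 4↦0, 5↦4, 6↦0, 7↦10, 8↦1, 9↦6, 10↦3]  zeros at y ∈ {4, 6}
  x = 5: [0↦9, 1↦1, 2↦0, 3↦6, 4↦8, 5↦6, 6↦0, 7↦1, 8↦9, 9↦2, 10↦2]  zeros at y ∈ {2, 6}
  x = 6: [0↦3, 1↦8, 2↦2, 3↦7, 4↦1, 5↦6, 6↦0, 7↦5, 8↦10, 9↦4, 10↦9]  zeros at y ∈ {6}
  x = 7: [0↦6, 1↦4, 2↦6, 3↦1, 4↦0, 5↦3, 6↦10, 7↦10, 8↦3, 9↦0, 10↦1]  zeros at y ∈ {4, 9}
  x = 8: [0↦6, 1↦10, 2↦0, 3↦9, 4↦4, 5↦7, 6↦7, 7↦4, 8↦9, 9↦0, 10↦10]  zeros at y ∈ {2, 9}
  x = 9: [0↦2, 1↦3, 2↦5, 3↦8, 4↦1, 5↦6, 6↦1, 7↦8, 8↦5, 9↦3, 10↦2]  zeros at y ∈ ∅
  x = 10: [0↦4, 1↦4, 2↦9, 3↦8, 4↦1, 5↦10, 6↦2, 7↦10, 8↦1, 9↦8, 10↦9]  zeros at y ∈ ∅
Collecting zeros: affine points = {(0, 0), (0, 2), (1, 0), (1, 8), (2, 10), (3, 4), (3, 7), (4, 4), (4, 6), (5, 2), (5, 6), (6, 6), (7, 4), (7, 9), (8, 2), (8, 9)}.
Total count |C(F_11)_aff| = 16.
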